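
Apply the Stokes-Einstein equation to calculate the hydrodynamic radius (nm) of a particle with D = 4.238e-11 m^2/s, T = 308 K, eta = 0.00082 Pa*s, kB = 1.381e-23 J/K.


Stokes-Einstein: R = kB*T / (6*pi*eta*D)
R = 1.381e-23 * 308 / (6 * pi * 0.00082 * 4.238e-11)
R = 6.49334e-09 m = 6.49 nm

6.49


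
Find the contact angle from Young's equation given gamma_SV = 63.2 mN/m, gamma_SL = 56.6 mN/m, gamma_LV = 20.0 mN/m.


cos(theta) = (gamma_SV - gamma_SL) / gamma_LV
cos(theta) = (63.2 - 56.6) / 20.0
cos(theta) = 0.33
theta = arccos(0.33) = 70.73 degrees

70.73


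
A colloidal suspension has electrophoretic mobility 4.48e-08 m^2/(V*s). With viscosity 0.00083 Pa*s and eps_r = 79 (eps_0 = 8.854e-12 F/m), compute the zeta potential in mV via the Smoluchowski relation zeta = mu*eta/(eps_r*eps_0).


Smoluchowski equation: zeta = mu * eta / (eps_r * eps_0)
zeta = 4.48e-08 * 0.00083 / (79 * 8.854e-12)
zeta = 0.053161 V = 53.16 mV

53.16


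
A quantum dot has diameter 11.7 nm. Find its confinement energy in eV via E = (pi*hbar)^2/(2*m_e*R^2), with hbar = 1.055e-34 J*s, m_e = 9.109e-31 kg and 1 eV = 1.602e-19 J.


Radius R = 11.7/2 = 5.85 nm = 5.85e-09 m
E = (pi * 1.055e-34)^2 / (2 * 9.109e-31 * (5.85e-09)^2)
E(J) = 1.76194e-21
E = E(J) / 1.602e-19 = 0.011 eV

0.011


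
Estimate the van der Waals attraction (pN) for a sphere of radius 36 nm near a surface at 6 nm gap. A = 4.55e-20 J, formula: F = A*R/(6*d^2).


Convert to SI: R = 36 nm = 3.6e-08 m, d = 6 nm = 6e-09 m
F = A * R / (6 * d^2)
F = 4.55e-20 * 3.6e-08 / (6 * (6e-09)^2)
F = 7.58333e-12 N = 7.583 pN

7.583


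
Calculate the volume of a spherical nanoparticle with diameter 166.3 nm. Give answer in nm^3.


Radius r = 166.3/2 = 83.15 nm
Volume V = (4/3) * pi * r^3
V = (4/3) * pi * (83.15)^3
V = 2408104.73 nm^3

2408104.73


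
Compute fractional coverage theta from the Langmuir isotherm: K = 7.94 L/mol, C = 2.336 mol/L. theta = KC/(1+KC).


Langmuir isotherm: theta = K*C / (1 + K*C)
K*C = 7.94 * 2.336 = 18.54784
theta = 18.54784 / (1 + 18.54784) = 18.54784 / 19.54784
theta = 0.9488

0.9488


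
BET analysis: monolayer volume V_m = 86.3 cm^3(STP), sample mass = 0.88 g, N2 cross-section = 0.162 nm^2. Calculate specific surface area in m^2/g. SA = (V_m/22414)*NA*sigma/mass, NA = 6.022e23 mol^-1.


Number of moles in monolayer = V_m / 22414 = 86.3 / 22414 = 0.00385027
Number of molecules = moles * NA = 0.00385027 * 6.022e23
SA = molecules * sigma / mass
SA = (86.3 / 22414) * 6.022e23 * 0.162e-18 / 0.88
SA = 426.8 m^2/g

426.8


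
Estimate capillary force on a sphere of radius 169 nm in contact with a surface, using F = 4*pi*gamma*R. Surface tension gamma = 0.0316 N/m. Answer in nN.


Convert radius: R = 169 nm = 1.69e-07 m
F = 4 * pi * gamma * R
F = 4 * pi * 0.0316 * 1.69e-07
F = 6.71094e-08 N = 67.1094 nN

67.1094


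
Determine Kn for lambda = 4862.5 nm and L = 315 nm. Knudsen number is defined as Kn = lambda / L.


Knudsen number Kn = lambda / L
Kn = 4862.5 / 315
Kn = 15.4365

15.4365


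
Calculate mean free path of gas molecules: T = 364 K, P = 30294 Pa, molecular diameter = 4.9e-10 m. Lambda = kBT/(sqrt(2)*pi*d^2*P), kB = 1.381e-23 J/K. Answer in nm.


Mean free path: lambda = kB*T / (sqrt(2) * pi * d^2 * P)
lambda = 1.381e-23 * 364 / (sqrt(2) * pi * (4.9e-10)^2 * 30294)
lambda = 1.55554e-07 m
lambda = 155.55 nm

155.55


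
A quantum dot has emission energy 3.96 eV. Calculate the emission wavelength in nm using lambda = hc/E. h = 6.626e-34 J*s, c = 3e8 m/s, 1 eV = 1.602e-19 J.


Convert energy: E = 3.96 eV = 3.96 * 1.602e-19 = 6.34392e-19 J
lambda = h*c / E = 6.626e-34 * 3e8 / 6.34392e-19
lambda = 3.13339e-07 m = 313.3 nm

313.3


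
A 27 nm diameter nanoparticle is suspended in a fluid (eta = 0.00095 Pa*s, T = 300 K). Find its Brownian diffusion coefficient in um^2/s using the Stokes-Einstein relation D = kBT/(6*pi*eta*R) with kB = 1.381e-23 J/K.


Radius R = 27/2 = 13.5 nm = 1.35e-08 m
D = kB*T / (6*pi*eta*R)
D = 1.381e-23 * 300 / (6 * pi * 0.00095 * 1.35e-08)
D = 1.71379e-11 m^2/s = 17.138 um^2/s

17.138


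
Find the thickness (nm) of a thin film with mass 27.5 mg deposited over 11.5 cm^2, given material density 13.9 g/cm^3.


Convert: m = 27.5 mg = 2.7500e-05 kg, A = 11.5 cm^2 = 1.1500e-03 m^2, rho = 13.9 g/cm^3 = 13900 kg/m^3
t = m / (A * rho)
t = 2.7500e-05 / (1.1500e-03 * 13900)
t = 1.7204e-06 m = 1720.4 nm

1720.4


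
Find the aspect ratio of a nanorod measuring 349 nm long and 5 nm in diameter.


Aspect ratio AR = length / diameter
AR = 349 / 5
AR = 69.8

69.8


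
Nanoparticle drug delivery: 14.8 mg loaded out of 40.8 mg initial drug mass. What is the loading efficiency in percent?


Drug loading efficiency = (drug loaded / drug initial) * 100
DLE = 14.8 / 40.8 * 100
DLE = 0.3627 * 100
DLE = 36.27%

36.27


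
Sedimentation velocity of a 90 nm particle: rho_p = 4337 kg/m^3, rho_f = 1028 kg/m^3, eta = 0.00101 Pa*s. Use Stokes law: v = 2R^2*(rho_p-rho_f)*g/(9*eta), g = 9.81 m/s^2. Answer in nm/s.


Radius R = 90/2 nm = 4.5e-08 m
Density difference = 4337 - 1028 = 3309 kg/m^3
v = 2 * R^2 * (rho_p - rho_f) * g / (9 * eta)
v = 2 * (4.5e-08)^2 * 3309 * 9.81 / (9 * 0.00101)
v = 1.4463e-08 m/s = 14.463 nm/s

14.463


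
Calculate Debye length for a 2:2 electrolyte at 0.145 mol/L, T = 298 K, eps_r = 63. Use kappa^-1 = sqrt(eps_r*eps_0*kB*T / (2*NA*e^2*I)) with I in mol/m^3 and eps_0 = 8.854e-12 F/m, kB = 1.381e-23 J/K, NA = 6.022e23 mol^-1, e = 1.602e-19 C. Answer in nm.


Ionic strength I = 0.145 * 2^2 * 1000 = 580 mol/m^3
kappa^-1 = sqrt(63 * 8.854e-12 * 1.381e-23 * 298 / (2 * 6.022e23 * (1.602e-19)^2 * 580))
kappa^-1 = 0.358 nm

0.358


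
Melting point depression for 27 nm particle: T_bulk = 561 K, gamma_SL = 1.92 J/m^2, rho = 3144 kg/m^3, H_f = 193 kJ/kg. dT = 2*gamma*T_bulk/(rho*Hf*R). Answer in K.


Radius R = 27/2 = 13.5 nm = 1.35e-08 m
Convert H_f = 193 kJ/kg = 193000 J/kg
dT = 2 * gamma_SL * T_bulk / (rho * H_f * R)
dT = 2 * 1.92 * 561 / (3144 * 193000 * 1.35e-08)
dT = 263.0 K

263.0


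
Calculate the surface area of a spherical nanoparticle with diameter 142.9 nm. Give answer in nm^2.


Radius r = 142.9/2 = 71.45 nm
Surface area SA = 4 * pi * r^2
SA = 4 * pi * (71.45)^2
SA = 64152.61 nm^2

64152.61


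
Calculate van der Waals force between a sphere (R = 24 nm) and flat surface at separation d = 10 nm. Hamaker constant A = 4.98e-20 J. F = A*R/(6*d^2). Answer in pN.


Convert to SI: R = 24 nm = 2.4e-08 m, d = 10 nm = 1e-08 m
F = A * R / (6 * d^2)
F = 4.98e-20 * 2.4e-08 / (6 * (1e-08)^2)
F = 1.992e-12 N = 1.992 pN

1.992


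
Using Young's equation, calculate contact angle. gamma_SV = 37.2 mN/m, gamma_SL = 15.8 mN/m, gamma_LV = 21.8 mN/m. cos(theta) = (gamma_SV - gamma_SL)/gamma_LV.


cos(theta) = (gamma_SV - gamma_SL) / gamma_LV
cos(theta) = (37.2 - 15.8) / 21.8
cos(theta) = 0.981651
theta = arccos(0.981651) = 10.99 degrees

10.99


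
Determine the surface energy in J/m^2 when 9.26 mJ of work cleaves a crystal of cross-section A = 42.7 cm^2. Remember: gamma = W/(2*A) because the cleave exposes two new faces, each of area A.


Convert: A = 42.7 cm^2 = 0.00427 m^2, W = 9.26 mJ = 0.00926 J
Cleaving exposes two faces of area A, so total new surface = 2*A and gamma = W / (2*A)
gamma = 0.00926 / (2 * 0.00427)
gamma = 1.084 J/m^2

1.084


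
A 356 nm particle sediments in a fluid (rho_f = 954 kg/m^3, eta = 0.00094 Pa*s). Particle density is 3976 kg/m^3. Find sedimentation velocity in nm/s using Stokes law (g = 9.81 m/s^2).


Radius R = 356/2 nm = 1.78e-07 m
Density difference = 3976 - 954 = 3022 kg/m^3
v = 2 * R^2 * (rho_p - rho_f) * g / (9 * eta)
v = 2 * (1.78e-07)^2 * 3022 * 9.81 / (9 * 0.00094)
v = 2.22056e-07 m/s = 222.0563 nm/s

222.0563


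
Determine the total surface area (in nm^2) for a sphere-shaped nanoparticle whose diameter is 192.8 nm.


Radius r = 192.8/2 = 96.4 nm
Surface area SA = 4 * pi * r^2
SA = 4 * pi * (96.4)^2
SA = 116778.78 nm^2

116778.78


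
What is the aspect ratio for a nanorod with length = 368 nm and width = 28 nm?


Aspect ratio AR = length / diameter
AR = 368 / 28
AR = 13.14

13.14


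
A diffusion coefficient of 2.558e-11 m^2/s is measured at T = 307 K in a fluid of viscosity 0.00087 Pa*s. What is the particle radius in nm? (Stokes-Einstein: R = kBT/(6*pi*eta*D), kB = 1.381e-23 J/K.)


Stokes-Einstein: R = kB*T / (6*pi*eta*D)
R = 1.381e-23 * 307 / (6 * pi * 0.00087 * 2.558e-11)
R = 1.01067e-08 m = 10.11 nm

10.11


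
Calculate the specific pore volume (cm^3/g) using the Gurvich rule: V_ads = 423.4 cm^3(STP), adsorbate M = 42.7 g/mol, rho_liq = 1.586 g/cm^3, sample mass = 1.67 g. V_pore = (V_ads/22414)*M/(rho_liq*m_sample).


Moles adsorbed n = V_ads / 22414 = 423.4 / 22414 = 1.888998e-02 mol
Liquid volume V_liq = n * M / rho_liq = 1.888998e-02 * 42.7 / 1.586 = 0.50858 cm^3
Specific pore volume V_pore = V_liq / m_sample = 0.50858 / 1.67
V_pore = 0.3045 cm^3/g

0.3045


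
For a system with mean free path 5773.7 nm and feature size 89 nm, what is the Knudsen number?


Knudsen number Kn = lambda / L
Kn = 5773.7 / 89
Kn = 64.873

64.873


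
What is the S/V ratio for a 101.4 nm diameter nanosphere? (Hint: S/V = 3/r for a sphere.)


Radius r = 101.4/2 = 50.7 nm
S/V = 3 / r = 3 / 50.7
S/V = 0.0592 nm^-1

0.0592


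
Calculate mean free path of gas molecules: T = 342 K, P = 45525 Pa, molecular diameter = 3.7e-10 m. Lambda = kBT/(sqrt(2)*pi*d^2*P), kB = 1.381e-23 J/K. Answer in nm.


Mean free path: lambda = kB*T / (sqrt(2) * pi * d^2 * P)
lambda = 1.381e-23 * 342 / (sqrt(2) * pi * (3.7e-10)^2 * 45525)
lambda = 1.7057e-07 m
lambda = 170.57 nm

170.57


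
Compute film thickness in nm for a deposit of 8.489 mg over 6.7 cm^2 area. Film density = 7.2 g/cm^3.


Convert: m = 8.489 mg = 8.4890e-06 kg, A = 6.7 cm^2 = 6.7000e-04 m^2, rho = 7.2 g/cm^3 = 7200 kg/m^3
t = m / (A * rho)
t = 8.4890e-06 / (6.7000e-04 * 7200)
t = 1.7597e-06 m = 1759.7 nm

1759.7


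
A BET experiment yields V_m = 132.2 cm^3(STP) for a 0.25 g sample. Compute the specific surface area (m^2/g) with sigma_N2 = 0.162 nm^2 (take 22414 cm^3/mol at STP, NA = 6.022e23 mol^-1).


Number of moles in monolayer = V_m / 22414 = 132.2 / 22414 = 0.0058981
Number of molecules = moles * NA = 0.0058981 * 6.022e23
SA = molecules * sigma / mass
SA = (132.2 / 22414) * 6.022e23 * 0.162e-18 / 0.25
SA = 2301.6 m^2/g

2301.6


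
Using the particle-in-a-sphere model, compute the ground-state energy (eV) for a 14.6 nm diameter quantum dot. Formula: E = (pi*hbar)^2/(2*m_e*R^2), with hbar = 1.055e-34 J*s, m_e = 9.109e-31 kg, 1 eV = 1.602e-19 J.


Radius R = 14.6/2 = 7.3 nm = 7.3e-09 m
E = (pi * 1.055e-34)^2 / (2 * 9.109e-31 * (7.3e-09)^2)
E(J) = 1.13151e-21
E = E(J) / 1.602e-19 = 0.0071 eV

0.0071


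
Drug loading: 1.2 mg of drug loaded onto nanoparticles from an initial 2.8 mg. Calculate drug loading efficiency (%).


Drug loading efficiency = (drug loaded / drug initial) * 100
DLE = 1.2 / 2.8 * 100
DLE = 0.4286 * 100
DLE = 42.86%

42.86


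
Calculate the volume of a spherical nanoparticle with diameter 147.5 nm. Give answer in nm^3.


Radius r = 147.5/2 = 73.75 nm
Volume V = (4/3) * pi * r^3
V = (4/3) * pi * (73.75)^3
V = 1680253.01 nm^3

1680253.01


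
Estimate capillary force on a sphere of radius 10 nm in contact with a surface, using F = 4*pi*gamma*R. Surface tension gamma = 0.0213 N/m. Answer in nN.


Convert radius: R = 10 nm = 1e-08 m
F = 4 * pi * gamma * R
F = 4 * pi * 0.0213 * 1e-08
F = 2.67664e-09 N = 2.6766 nN

2.6766


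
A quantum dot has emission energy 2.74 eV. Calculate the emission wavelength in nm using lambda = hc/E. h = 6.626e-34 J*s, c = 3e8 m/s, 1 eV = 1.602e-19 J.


Convert energy: E = 2.74 eV = 2.74 * 1.602e-19 = 4.38948e-19 J
lambda = h*c / E = 6.626e-34 * 3e8 / 4.38948e-19
lambda = 4.52855e-07 m = 452.9 nm

452.9


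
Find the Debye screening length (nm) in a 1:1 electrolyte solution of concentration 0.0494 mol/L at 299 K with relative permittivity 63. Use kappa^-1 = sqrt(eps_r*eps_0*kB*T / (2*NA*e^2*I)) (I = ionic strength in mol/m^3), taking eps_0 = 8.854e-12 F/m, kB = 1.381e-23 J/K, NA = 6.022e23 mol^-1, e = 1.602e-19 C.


Ionic strength I = 0.0494 * 1^2 * 1000 = 49.4 mol/m^3
kappa^-1 = sqrt(63 * 8.854e-12 * 1.381e-23 * 299 / (2 * 6.022e23 * (1.602e-19)^2 * 49.4))
kappa^-1 = 1.228 nm

1.228


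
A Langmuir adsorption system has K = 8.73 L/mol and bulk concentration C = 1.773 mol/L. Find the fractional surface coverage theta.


Langmuir isotherm: theta = K*C / (1 + K*C)
K*C = 8.73 * 1.773 = 15.47829
theta = 15.47829 / (1 + 15.47829) = 15.47829 / 16.47829
theta = 0.9393

0.9393


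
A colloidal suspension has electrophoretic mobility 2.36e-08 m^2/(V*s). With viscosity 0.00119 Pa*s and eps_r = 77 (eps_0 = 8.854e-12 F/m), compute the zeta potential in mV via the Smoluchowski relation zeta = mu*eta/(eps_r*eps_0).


Smoluchowski equation: zeta = mu * eta / (eps_r * eps_0)
zeta = 2.36e-08 * 0.00119 / (77 * 8.854e-12)
zeta = 0.041194 V = 41.19 mV

41.19


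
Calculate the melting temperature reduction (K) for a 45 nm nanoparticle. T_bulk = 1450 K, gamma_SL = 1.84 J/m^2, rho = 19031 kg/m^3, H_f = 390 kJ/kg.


Radius R = 45/2 = 22.5 nm = 2.25e-08 m
Convert H_f = 390 kJ/kg = 390000 J/kg
dT = 2 * gamma_SL * T_bulk / (rho * H_f * R)
dT = 2 * 1.84 * 1450 / (19031 * 390000 * 2.25e-08)
dT = 32.0 K

32.0


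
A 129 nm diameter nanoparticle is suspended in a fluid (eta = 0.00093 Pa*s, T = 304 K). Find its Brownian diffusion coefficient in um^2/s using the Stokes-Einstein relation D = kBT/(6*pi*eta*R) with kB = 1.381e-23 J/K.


Radius R = 129/2 = 64.5 nm = 6.45e-08 m
D = kB*T / (6*pi*eta*R)
D = 1.381e-23 * 304 / (6 * pi * 0.00093 * 6.45e-08)
D = 3.71299e-12 m^2/s = 3.713 um^2/s

3.713


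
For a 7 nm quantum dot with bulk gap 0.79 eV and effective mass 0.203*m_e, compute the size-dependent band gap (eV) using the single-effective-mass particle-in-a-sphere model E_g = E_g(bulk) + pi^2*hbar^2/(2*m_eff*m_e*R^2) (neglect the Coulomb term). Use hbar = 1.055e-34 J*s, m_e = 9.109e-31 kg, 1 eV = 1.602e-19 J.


Radius R = 7/2 nm = 3.5e-09 m
Confinement energy dE = pi^2 * hbar^2 / (2 * m_eff * m_e * R^2)
dE = pi^2 * (1.055e-34)^2 / (2 * 0.203 * 9.109e-31 * (3.5e-09)^2) J, divided by 1.602e-19 J/eV
dE = 0.1514 eV
Total band gap = E_g(bulk) + dE = 0.79 + 0.1514 = 0.9414 eV

0.9414


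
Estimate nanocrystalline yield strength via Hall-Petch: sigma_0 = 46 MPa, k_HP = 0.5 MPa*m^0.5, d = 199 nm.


d = 199 nm = 1.99e-07 m
sqrt(d) = 0.0004460942
Hall-Petch contribution = k / sqrt(d) = 0.5 / 0.0004460942 = 1120.8 MPa
sigma = sigma_0 + k/sqrt(d) = 46 + 1120.8 = 1166.8 MPa

1166.8


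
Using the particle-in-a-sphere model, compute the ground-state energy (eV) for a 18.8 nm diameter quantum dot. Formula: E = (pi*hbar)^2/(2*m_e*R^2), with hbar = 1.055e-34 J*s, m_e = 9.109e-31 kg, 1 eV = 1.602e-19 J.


Radius R = 18.8/2 = 9.4 nm = 9.4e-09 m
E = (pi * 1.055e-34)^2 / (2 * 9.109e-31 * (9.4e-09)^2)
E(J) = 6.82415e-22
E = E(J) / 1.602e-19 = 0.0043 eV

0.0043


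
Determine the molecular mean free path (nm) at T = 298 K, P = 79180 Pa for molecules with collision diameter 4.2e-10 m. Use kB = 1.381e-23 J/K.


Mean free path: lambda = kB*T / (sqrt(2) * pi * d^2 * P)
lambda = 1.381e-23 * 298 / (sqrt(2) * pi * (4.2e-10)^2 * 79180)
lambda = 6.63179e-08 m
lambda = 66.32 nm

66.32


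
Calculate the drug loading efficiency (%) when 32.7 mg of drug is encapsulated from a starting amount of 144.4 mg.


Drug loading efficiency = (drug loaded / drug initial) * 100
DLE = 32.7 / 144.4 * 100
DLE = 0.2265 * 100
DLE = 22.65%

22.65


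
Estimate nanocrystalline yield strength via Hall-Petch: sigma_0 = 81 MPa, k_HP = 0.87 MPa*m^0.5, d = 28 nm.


d = 28 nm = 2.8e-08 m
sqrt(d) = 0.000167332
Hall-Petch contribution = k / sqrt(d) = 0.87 / 0.000167332 = 5199.2 MPa
sigma = sigma_0 + k/sqrt(d) = 81 + 5199.2 = 5280.2 MPa

5280.2


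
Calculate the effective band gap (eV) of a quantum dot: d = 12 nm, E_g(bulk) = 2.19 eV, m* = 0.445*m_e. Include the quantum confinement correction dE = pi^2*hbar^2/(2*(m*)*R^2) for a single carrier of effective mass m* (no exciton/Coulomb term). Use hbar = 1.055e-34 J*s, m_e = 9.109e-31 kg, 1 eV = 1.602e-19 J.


Radius R = 12/2 nm = 6e-09 m
Confinement energy dE = pi^2 * hbar^2 / (2 * m_eff * m_e * R^2)
dE = pi^2 * (1.055e-34)^2 / (2 * 0.445 * 9.109e-31 * (6e-09)^2) J, divided by 1.602e-19 J/eV
dE = 0.0235 eV
Total band gap = E_g(bulk) + dE = 2.19 + 0.0235 = 2.2135 eV

2.2135


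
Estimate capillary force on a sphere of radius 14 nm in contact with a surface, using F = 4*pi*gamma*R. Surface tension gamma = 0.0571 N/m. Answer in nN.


Convert radius: R = 14 nm = 1.4e-08 m
F = 4 * pi * gamma * R
F = 4 * pi * 0.0571 * 1.4e-08
F = 1.00456e-08 N = 10.0456 nN

10.0456


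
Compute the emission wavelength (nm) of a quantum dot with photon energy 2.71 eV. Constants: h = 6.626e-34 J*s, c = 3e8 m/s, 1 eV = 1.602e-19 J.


Convert energy: E = 2.71 eV = 2.71 * 1.602e-19 = 4.34142e-19 J
lambda = h*c / E = 6.626e-34 * 3e8 / 4.34142e-19
lambda = 4.57869e-07 m = 457.9 nm

457.9


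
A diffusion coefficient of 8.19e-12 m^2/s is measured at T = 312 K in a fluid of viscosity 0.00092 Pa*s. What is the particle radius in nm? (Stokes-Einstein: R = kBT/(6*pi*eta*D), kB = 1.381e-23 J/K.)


Stokes-Einstein: R = kB*T / (6*pi*eta*D)
R = 1.381e-23 * 312 / (6 * pi * 0.00092 * 8.19e-12)
R = 3.03372e-08 m = 30.34 nm

30.34


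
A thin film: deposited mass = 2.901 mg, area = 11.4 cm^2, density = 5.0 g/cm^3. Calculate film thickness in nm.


Convert: m = 2.901 mg = 2.9010e-06 kg, A = 11.4 cm^2 = 1.1400e-03 m^2, rho = 5.0 g/cm^3 = 5000 kg/m^3
t = m / (A * rho)
t = 2.9010e-06 / (1.1400e-03 * 5000)
t = 5.0895e-07 m = 508.9 nm

508.9


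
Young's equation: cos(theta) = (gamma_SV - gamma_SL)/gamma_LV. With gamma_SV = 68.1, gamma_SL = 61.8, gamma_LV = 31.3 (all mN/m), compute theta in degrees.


cos(theta) = (gamma_SV - gamma_SL) / gamma_LV
cos(theta) = (68.1 - 61.8) / 31.3
cos(theta) = 0.201278
theta = arccos(0.201278) = 78.39 degrees

78.39


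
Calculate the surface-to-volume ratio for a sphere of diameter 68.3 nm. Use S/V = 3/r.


Radius r = 68.3/2 = 34.15 nm
S/V = 3 / r = 3 / 34.15
S/V = 0.0878 nm^-1

0.0878


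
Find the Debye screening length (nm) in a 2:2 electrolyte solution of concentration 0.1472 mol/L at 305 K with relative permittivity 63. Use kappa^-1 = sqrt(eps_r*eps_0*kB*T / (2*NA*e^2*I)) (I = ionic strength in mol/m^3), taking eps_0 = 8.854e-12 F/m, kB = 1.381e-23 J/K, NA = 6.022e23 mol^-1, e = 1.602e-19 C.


Ionic strength I = 0.1472 * 2^2 * 1000 = 588.8 mol/m^3
kappa^-1 = sqrt(63 * 8.854e-12 * 1.381e-23 * 305 / (2 * 6.022e23 * (1.602e-19)^2 * 588.8))
kappa^-1 = 0.359 nm

0.359


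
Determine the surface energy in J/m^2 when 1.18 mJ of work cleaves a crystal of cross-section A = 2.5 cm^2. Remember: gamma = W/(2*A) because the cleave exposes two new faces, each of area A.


Convert: A = 2.5 cm^2 = 0.00025 m^2, W = 1.18 mJ = 0.00118 J
Cleaving exposes two faces of area A, so total new surface = 2*A and gamma = W / (2*A)
gamma = 0.00118 / (2 * 0.00025)
gamma = 2.36 J/m^2

2.36


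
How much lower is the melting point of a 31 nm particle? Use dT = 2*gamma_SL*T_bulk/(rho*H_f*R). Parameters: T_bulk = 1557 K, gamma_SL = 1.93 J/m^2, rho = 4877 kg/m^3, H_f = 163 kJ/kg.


Radius R = 31/2 = 15.5 nm = 1.55e-08 m
Convert H_f = 163 kJ/kg = 163000 J/kg
dT = 2 * gamma_SL * T_bulk / (rho * H_f * R)
dT = 2 * 1.93 * 1557 / (4877 * 163000 * 1.55e-08)
dT = 487.8 K

487.8


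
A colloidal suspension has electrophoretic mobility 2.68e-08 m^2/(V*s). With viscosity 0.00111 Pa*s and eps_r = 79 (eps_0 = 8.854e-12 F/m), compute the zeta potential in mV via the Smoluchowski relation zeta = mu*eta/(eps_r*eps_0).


Smoluchowski equation: zeta = mu * eta / (eps_r * eps_0)
zeta = 2.68e-08 * 0.00111 / (79 * 8.854e-12)
zeta = 0.04253 V = 42.53 mV

42.53


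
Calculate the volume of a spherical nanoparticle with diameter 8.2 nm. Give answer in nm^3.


Radius r = 8.2/2 = 4.1 nm
Volume V = (4/3) * pi * r^3
V = (4/3) * pi * (4.1)^3
V = 288.7 nm^3

288.7


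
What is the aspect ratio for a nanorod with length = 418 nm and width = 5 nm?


Aspect ratio AR = length / diameter
AR = 418 / 5
AR = 83.6

83.6


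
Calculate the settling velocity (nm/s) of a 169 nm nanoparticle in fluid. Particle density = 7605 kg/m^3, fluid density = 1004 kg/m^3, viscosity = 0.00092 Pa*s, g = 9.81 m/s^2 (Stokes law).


Radius R = 169/2 nm = 8.45e-08 m
Density difference = 7605 - 1004 = 6601 kg/m^3
v = 2 * R^2 * (rho_p - rho_f) * g / (9 * eta)
v = 2 * (8.45e-08)^2 * 6601 * 9.81 / (9 * 0.00092)
v = 1.11684e-07 m/s = 111.6842 nm/s

111.6842


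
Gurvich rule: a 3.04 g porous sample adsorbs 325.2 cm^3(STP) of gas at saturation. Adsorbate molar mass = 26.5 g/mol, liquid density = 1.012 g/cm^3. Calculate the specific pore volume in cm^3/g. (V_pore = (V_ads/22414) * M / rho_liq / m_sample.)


Moles adsorbed n = V_ads / 22414 = 325.2 / 22414 = 1.450879e-02 mol
Liquid volume V_liq = n * M / rho_liq = 1.450879e-02 * 26.5 / 1.012 = 0.37992 cm^3
Specific pore volume V_pore = V_liq / m_sample = 0.37992 / 3.04
V_pore = 0.125 cm^3/g

0.125


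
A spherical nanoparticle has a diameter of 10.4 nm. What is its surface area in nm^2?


Radius r = 10.4/2 = 5.2 nm
Surface area SA = 4 * pi * r^2
SA = 4 * pi * (5.2)^2
SA = 339.79 nm^2

339.79


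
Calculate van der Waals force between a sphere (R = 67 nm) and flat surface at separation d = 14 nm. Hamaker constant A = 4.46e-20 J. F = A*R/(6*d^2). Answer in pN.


Convert to SI: R = 67 nm = 6.7e-08 m, d = 14 nm = 1.4e-08 m
F = A * R / (6 * d^2)
F = 4.46e-20 * 6.7e-08 / (6 * (1.4e-08)^2)
F = 2.54099e-12 N = 2.541 pN

2.541


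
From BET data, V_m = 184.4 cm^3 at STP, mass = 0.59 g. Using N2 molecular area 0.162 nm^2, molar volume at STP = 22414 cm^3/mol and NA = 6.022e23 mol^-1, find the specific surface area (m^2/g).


Number of moles in monolayer = V_m / 22414 = 184.4 / 22414 = 0.008227
Number of molecules = moles * NA = 0.008227 * 6.022e23
SA = molecules * sigma / mass
SA = (184.4 / 22414) * 6.022e23 * 0.162e-18 / 0.59
SA = 1360.3 m^2/g

1360.3


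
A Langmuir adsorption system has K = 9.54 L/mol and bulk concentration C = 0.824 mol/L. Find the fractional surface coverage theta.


Langmuir isotherm: theta = K*C / (1 + K*C)
K*C = 9.54 * 0.824 = 7.86096
theta = 7.86096 / (1 + 7.86096) = 7.86096 / 8.86096
theta = 0.8871

0.8871


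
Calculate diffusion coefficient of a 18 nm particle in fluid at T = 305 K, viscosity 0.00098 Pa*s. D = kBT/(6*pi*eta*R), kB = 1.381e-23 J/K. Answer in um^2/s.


Radius R = 18/2 = 9 nm = 9e-09 m
D = kB*T / (6*pi*eta*R)
D = 1.381e-23 * 305 / (6 * pi * 0.00098 * 9e-09)
D = 2.53352e-11 m^2/s = 25.335 um^2/s

25.335


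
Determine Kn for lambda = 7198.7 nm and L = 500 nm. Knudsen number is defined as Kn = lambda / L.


Knudsen number Kn = lambda / L
Kn = 7198.7 / 500
Kn = 14.3974

14.3974


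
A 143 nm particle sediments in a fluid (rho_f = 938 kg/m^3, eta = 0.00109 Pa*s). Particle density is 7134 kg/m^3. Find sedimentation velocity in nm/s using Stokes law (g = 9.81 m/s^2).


Radius R = 143/2 nm = 7.15e-08 m
Density difference = 7134 - 938 = 6196 kg/m^3
v = 2 * R^2 * (rho_p - rho_f) * g / (9 * eta)
v = 2 * (7.15e-08)^2 * 6196 * 9.81 / (9 * 0.00109)
v = 6.3351e-08 m/s = 63.351 nm/s

63.351


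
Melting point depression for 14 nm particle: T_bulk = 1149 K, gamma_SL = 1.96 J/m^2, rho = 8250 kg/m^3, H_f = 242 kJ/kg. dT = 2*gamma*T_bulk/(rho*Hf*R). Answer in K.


Radius R = 14/2 = 7 nm = 7e-09 m
Convert H_f = 242 kJ/kg = 242000 J/kg
dT = 2 * gamma_SL * T_bulk / (rho * H_f * R)
dT = 2 * 1.96 * 1149 / (8250 * 242000 * 7e-09)
dT = 322.3 K

322.3


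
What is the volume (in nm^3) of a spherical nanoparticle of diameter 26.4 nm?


Radius r = 26.4/2 = 13.2 nm
Volume V = (4/3) * pi * r^3
V = (4/3) * pi * (13.2)^3
V = 9634.08 nm^3

9634.08


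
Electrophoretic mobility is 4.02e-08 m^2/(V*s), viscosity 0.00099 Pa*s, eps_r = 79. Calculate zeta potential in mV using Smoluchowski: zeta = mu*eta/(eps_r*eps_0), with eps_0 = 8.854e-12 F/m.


Smoluchowski equation: zeta = mu * eta / (eps_r * eps_0)
zeta = 4.02e-08 * 0.00099 / (79 * 8.854e-12)
zeta = 0.056898 V = 56.9 mV

56.9


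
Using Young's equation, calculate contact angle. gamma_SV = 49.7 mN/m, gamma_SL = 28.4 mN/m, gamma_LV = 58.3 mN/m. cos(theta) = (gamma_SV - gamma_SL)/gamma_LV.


cos(theta) = (gamma_SV - gamma_SL) / gamma_LV
cos(theta) = (49.7 - 28.4) / 58.3
cos(theta) = 0.365352
theta = arccos(0.365352) = 68.57 degrees

68.57


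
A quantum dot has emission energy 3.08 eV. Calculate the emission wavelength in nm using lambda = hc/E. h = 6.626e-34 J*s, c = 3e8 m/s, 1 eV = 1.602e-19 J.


Convert energy: E = 3.08 eV = 3.08 * 1.602e-19 = 4.93416e-19 J
lambda = h*c / E = 6.626e-34 * 3e8 / 4.93416e-19
lambda = 4.02865e-07 m = 402.9 nm

402.9


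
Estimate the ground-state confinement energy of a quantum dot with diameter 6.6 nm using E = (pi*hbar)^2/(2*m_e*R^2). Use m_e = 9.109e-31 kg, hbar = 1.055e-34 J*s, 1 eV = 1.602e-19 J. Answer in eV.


Radius R = 6.6/2 = 3.3 nm = 3.3e-09 m
E = (pi * 1.055e-34)^2 / (2 * 9.109e-31 * (3.3e-09)^2)
E(J) = 5.53702e-21
E = E(J) / 1.602e-19 = 0.0346 eV

0.0346


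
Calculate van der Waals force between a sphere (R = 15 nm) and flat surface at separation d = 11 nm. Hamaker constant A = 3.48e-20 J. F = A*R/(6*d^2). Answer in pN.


Convert to SI: R = 15 nm = 1.5e-08 m, d = 11 nm = 1.1e-08 m
F = A * R / (6 * d^2)
F = 3.48e-20 * 1.5e-08 / (6 * (1.1e-08)^2)
F = 7.19008e-13 N = 0.719 pN

0.719


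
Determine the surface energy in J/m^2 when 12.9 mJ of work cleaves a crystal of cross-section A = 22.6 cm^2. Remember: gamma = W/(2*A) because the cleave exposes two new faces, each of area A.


Convert: A = 22.6 cm^2 = 0.00226 m^2, W = 12.9 mJ = 0.0129 J
Cleaving exposes two faces of area A, so total new surface = 2*A and gamma = W / (2*A)
gamma = 0.0129 / (2 * 0.00226)
gamma = 2.854 J/m^2

2.854


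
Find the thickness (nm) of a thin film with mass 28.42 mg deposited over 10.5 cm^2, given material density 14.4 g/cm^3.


Convert: m = 28.42 mg = 2.8420e-05 kg, A = 10.5 cm^2 = 1.0500e-03 m^2, rho = 14.4 g/cm^3 = 14400 kg/m^3
t = m / (A * rho)
t = 2.8420e-05 / (1.0500e-03 * 14400)
t = 1.8796e-06 m = 1879.6 nm

1879.6


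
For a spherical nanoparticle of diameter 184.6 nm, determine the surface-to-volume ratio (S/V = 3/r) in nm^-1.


Radius r = 184.6/2 = 92.3 nm
S/V = 3 / r = 3 / 92.3
S/V = 0.0325 nm^-1

0.0325


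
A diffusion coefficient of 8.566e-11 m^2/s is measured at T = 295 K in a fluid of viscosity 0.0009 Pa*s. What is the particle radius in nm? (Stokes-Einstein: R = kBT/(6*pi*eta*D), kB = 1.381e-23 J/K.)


Stokes-Einstein: R = kB*T / (6*pi*eta*D)
R = 1.381e-23 * 295 / (6 * pi * 0.0009 * 8.566e-11)
R = 2.80346e-09 m = 2.8 nm

2.8


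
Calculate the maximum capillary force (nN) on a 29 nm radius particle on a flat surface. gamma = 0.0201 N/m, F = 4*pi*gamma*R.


Convert radius: R = 29 nm = 2.9e-08 m
F = 4 * pi * gamma * R
F = 4 * pi * 0.0201 * 2.9e-08
F = 7.32494e-09 N = 7.3249 nN

7.3249


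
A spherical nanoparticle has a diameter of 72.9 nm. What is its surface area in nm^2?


Radius r = 72.9/2 = 36.45 nm
Surface area SA = 4 * pi * r^2
SA = 4 * pi * (36.45)^2
SA = 16695.71 nm^2

16695.71


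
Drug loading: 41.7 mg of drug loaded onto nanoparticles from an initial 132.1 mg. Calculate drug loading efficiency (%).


Drug loading efficiency = (drug loaded / drug initial) * 100
DLE = 41.7 / 132.1 * 100
DLE = 0.3157 * 100
DLE = 31.57%

31.57


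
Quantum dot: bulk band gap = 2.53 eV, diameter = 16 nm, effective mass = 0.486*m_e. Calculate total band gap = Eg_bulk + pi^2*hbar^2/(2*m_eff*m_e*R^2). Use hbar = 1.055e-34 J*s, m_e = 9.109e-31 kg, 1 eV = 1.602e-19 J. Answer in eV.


Radius R = 16/2 nm = 8e-09 m
Confinement energy dE = pi^2 * hbar^2 / (2 * m_eff * m_e * R^2)
dE = pi^2 * (1.055e-34)^2 / (2 * 0.486 * 9.109e-31 * (8e-09)^2) J, divided by 1.602e-19 J/eV
dE = 0.0121 eV
Total band gap = E_g(bulk) + dE = 2.53 + 0.0121 = 2.5421 eV

2.5421


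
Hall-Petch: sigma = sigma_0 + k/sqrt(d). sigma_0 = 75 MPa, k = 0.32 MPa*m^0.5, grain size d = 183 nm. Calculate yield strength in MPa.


d = 183 nm = 1.83e-07 m
sqrt(d) = 0.000427785
Hall-Petch contribution = k / sqrt(d) = 0.32 / 0.000427785 = 748.0 MPa
sigma = sigma_0 + k/sqrt(d) = 75 + 748.0 = 823.0 MPa

823.0


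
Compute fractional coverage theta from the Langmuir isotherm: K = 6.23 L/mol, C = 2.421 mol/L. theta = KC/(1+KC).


Langmuir isotherm: theta = K*C / (1 + K*C)
K*C = 6.23 * 2.421 = 15.08283
theta = 15.08283 / (1 + 15.08283) = 15.08283 / 16.08283
theta = 0.9378

0.9378


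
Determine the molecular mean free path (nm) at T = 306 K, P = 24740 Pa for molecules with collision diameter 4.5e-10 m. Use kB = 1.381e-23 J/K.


Mean free path: lambda = kB*T / (sqrt(2) * pi * d^2 * P)
lambda = 1.381e-23 * 306 / (sqrt(2) * pi * (4.5e-10)^2 * 24740)
lambda = 1.89857e-07 m
lambda = 189.86 nm

189.86


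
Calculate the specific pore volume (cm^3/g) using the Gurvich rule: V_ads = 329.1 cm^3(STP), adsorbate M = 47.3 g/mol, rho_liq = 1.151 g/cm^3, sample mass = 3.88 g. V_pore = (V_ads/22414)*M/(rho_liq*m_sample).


Moles adsorbed n = V_ads / 22414 = 329.1 / 22414 = 1.468279e-02 mol
Liquid volume V_liq = n * M / rho_liq = 1.468279e-02 * 47.3 / 1.151 = 0.60338 cm^3
Specific pore volume V_pore = V_liq / m_sample = 0.60338 / 3.88
V_pore = 0.1555 cm^3/g

0.1555


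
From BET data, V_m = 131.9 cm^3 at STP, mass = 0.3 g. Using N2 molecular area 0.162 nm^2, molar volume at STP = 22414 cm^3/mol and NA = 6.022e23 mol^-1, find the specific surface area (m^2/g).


Number of moles in monolayer = V_m / 22414 = 131.9 / 22414 = 0.00588471
Number of molecules = moles * NA = 0.00588471 * 6.022e23
SA = molecules * sigma / mass
SA = (131.9 / 22414) * 6.022e23 * 0.162e-18 / 0.3
SA = 1913.6 m^2/g

1913.6


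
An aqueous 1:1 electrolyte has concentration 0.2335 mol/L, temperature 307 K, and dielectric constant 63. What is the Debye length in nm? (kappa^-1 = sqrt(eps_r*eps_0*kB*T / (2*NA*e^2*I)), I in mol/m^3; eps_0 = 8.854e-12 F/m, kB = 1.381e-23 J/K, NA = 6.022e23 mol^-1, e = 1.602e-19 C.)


Ionic strength I = 0.2335 * 1^2 * 1000 = 233.5 mol/m^3
kappa^-1 = sqrt(63 * 8.854e-12 * 1.381e-23 * 307 / (2 * 6.022e23 * (1.602e-19)^2 * 233.5))
kappa^-1 = 0.572 nm

0.572


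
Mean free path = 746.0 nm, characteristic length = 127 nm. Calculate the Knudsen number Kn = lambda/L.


Knudsen number Kn = lambda / L
Kn = 746.0 / 127
Kn = 5.874

5.874


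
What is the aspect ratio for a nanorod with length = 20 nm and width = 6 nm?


Aspect ratio AR = length / diameter
AR = 20 / 6
AR = 3.33

3.33


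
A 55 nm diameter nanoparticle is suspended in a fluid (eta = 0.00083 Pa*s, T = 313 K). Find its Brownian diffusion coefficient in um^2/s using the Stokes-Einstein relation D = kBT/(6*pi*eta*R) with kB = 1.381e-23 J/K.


Radius R = 55/2 = 27.5 nm = 2.75e-08 m
D = kB*T / (6*pi*eta*R)
D = 1.381e-23 * 313 / (6 * pi * 0.00083 * 2.75e-08)
D = 1.00468e-11 m^2/s = 10.047 um^2/s

10.047


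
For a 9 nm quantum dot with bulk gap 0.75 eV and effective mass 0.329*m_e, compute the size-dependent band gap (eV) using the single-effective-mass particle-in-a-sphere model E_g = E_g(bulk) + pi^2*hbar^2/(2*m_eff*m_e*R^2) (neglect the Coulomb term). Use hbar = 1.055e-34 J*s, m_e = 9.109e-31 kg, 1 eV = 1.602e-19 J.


Radius R = 9/2 nm = 4.5e-09 m
Confinement energy dE = pi^2 * hbar^2 / (2 * m_eff * m_e * R^2)
dE = pi^2 * (1.055e-34)^2 / (2 * 0.329 * 9.109e-31 * (4.5e-09)^2) J, divided by 1.602e-19 J/eV
dE = 0.0565 eV
Total band gap = E_g(bulk) + dE = 0.75 + 0.0565 = 0.8065 eV

0.8065


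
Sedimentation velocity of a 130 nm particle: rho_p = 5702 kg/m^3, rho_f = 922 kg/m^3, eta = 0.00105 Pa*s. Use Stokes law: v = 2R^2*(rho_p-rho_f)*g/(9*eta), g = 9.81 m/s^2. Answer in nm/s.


Radius R = 130/2 nm = 6.5e-08 m
Density difference = 5702 - 922 = 4780 kg/m^3
v = 2 * R^2 * (rho_p - rho_f) * g / (9 * eta)
v = 2 * (6.5e-08)^2 * 4780 * 9.81 / (9 * 0.00105)
v = 4.19297e-08 m/s = 41.9297 nm/s

41.9297


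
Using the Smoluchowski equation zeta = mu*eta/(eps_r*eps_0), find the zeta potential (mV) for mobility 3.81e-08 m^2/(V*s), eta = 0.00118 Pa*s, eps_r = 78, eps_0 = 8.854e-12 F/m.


Smoluchowski equation: zeta = mu * eta / (eps_r * eps_0)
zeta = 3.81e-08 * 0.00118 / (78 * 8.854e-12)
zeta = 0.065099 V = 65.1 mV

65.1


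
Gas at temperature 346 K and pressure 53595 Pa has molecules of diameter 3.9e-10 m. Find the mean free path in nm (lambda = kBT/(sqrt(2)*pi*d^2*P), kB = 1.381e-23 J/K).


Mean free path: lambda = kB*T / (sqrt(2) * pi * d^2 * P)
lambda = 1.381e-23 * 346 / (sqrt(2) * pi * (3.9e-10)^2 * 53595)
lambda = 1.31932e-07 m
lambda = 131.93 nm

131.93


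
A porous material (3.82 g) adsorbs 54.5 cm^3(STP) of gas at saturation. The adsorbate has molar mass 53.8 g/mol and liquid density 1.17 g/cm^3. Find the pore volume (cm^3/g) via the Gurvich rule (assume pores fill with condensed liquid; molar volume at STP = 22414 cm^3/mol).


Moles adsorbed n = V_ads / 22414 = 54.5 / 22414 = 2.431516e-03 mol
Liquid volume V_liq = n * M / rho_liq = 2.431516e-03 * 53.8 / 1.17 = 0.11181 cm^3
Specific pore volume V_pore = V_liq / m_sample = 0.11181 / 3.82
V_pore = 0.0293 cm^3/g

0.0293


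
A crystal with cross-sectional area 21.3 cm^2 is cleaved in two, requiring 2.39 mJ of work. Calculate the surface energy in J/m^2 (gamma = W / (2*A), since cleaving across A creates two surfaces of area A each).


Convert: A = 21.3 cm^2 = 0.00213 m^2, W = 2.39 mJ = 0.00239 J
Cleaving exposes two faces of area A, so total new surface = 2*A and gamma = W / (2*A)
gamma = 0.00239 / (2 * 0.00213)
gamma = 0.561 J/m^2

0.561


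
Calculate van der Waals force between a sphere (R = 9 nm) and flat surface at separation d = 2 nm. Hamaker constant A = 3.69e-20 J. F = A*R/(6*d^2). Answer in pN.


Convert to SI: R = 9 nm = 9e-09 m, d = 2 nm = 2e-09 m
F = A * R / (6 * d^2)
F = 3.69e-20 * 9e-09 / (6 * (2e-09)^2)
F = 1.38375e-11 N = 13.837 pN

13.837


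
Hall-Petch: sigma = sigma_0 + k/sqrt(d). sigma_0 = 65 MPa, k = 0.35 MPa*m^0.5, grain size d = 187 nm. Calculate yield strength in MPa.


d = 187 nm = 1.87e-07 m
sqrt(d) = 0.000432435
Hall-Petch contribution = k / sqrt(d) = 0.35 / 0.000432435 = 809.4 MPa
sigma = sigma_0 + k/sqrt(d) = 65 + 809.4 = 874.4 MPa

874.4


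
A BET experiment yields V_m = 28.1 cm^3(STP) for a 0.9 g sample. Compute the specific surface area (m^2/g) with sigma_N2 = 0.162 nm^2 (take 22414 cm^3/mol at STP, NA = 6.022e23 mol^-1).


Number of moles in monolayer = V_m / 22414 = 28.1 / 22414 = 0.00125368
Number of molecules = moles * NA = 0.00125368 * 6.022e23
SA = molecules * sigma / mass
SA = (28.1 / 22414) * 6.022e23 * 0.162e-18 / 0.9
SA = 135.9 m^2/g

135.9


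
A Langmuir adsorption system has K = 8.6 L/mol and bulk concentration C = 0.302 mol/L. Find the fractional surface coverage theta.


Langmuir isotherm: theta = K*C / (1 + K*C)
K*C = 8.6 * 0.302 = 2.5972
theta = 2.5972 / (1 + 2.5972) = 2.5972 / 3.5972
theta = 0.722

0.722


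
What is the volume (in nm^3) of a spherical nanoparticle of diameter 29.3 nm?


Radius r = 29.3/2 = 14.65 nm
Volume V = (4/3) * pi * r^3
V = (4/3) * pi * (14.65)^3
V = 13170.48 nm^3

13170.48


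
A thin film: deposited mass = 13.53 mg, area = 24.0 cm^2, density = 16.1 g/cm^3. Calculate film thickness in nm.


Convert: m = 13.53 mg = 1.3530e-05 kg, A = 24.0 cm^2 = 2.4000e-03 m^2, rho = 16.1 g/cm^3 = 16100 kg/m^3
t = m / (A * rho)
t = 1.3530e-05 / (2.4000e-03 * 16100)
t = 3.5016e-07 m = 350.2 nm

350.2


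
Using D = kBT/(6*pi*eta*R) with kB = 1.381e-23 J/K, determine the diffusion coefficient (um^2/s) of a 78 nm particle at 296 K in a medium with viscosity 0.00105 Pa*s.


Radius R = 78/2 = 39 nm = 3.9e-08 m
D = kB*T / (6*pi*eta*R)
D = 1.381e-23 * 296 / (6 * pi * 0.00105 * 3.9e-08)
D = 5.29579e-12 m^2/s = 5.296 um^2/s

5.296


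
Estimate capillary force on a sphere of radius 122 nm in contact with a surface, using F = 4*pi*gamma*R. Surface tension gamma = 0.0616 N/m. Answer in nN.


Convert radius: R = 122 nm = 1.22e-07 m
F = 4 * pi * gamma * R
F = 4 * pi * 0.0616 * 1.22e-07
F = 9.44388e-08 N = 94.4388 nN

94.4388


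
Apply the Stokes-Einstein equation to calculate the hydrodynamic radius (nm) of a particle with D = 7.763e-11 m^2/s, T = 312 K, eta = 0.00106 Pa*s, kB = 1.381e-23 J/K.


Stokes-Einstein: R = kB*T / (6*pi*eta*D)
R = 1.381e-23 * 312 / (6 * pi * 0.00106 * 7.763e-11)
R = 2.77787e-09 m = 2.78 nm

2.78


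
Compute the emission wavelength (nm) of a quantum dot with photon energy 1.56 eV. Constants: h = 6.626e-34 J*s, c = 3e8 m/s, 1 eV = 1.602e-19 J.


Convert energy: E = 1.56 eV = 1.56 * 1.602e-19 = 2.49912e-19 J
lambda = h*c / E = 6.626e-34 * 3e8 / 2.49912e-19
lambda = 7.954e-07 m = 795.4 nm

795.4


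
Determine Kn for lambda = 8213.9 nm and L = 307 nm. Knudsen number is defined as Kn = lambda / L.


Knudsen number Kn = lambda / L
Kn = 8213.9 / 307
Kn = 26.7554

26.7554


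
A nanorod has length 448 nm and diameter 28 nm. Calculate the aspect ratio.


Aspect ratio AR = length / diameter
AR = 448 / 28
AR = 16.0

16.0


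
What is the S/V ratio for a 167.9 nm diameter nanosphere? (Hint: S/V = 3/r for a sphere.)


Radius r = 167.9/2 = 83.95 nm
S/V = 3 / r = 3 / 83.95
S/V = 0.0357 nm^-1

0.0357


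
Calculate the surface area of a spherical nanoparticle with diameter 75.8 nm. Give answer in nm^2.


Radius r = 75.8/2 = 37.9 nm
Surface area SA = 4 * pi * r^2
SA = 4 * pi * (37.9)^2
SA = 18050.46 nm^2

18050.46


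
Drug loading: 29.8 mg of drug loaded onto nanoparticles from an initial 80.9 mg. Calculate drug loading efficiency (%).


Drug loading efficiency = (drug loaded / drug initial) * 100
DLE = 29.8 / 80.9 * 100
DLE = 0.3684 * 100
DLE = 36.84%

36.84


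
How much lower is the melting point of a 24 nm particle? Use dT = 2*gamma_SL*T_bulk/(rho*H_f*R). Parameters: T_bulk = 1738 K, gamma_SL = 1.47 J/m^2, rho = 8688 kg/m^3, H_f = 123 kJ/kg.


Radius R = 24/2 = 12 nm = 1.2e-08 m
Convert H_f = 123 kJ/kg = 123000 J/kg
dT = 2 * gamma_SL * T_bulk / (rho * H_f * R)
dT = 2 * 1.47 * 1738 / (8688 * 123000 * 1.2e-08)
dT = 398.5 K

398.5


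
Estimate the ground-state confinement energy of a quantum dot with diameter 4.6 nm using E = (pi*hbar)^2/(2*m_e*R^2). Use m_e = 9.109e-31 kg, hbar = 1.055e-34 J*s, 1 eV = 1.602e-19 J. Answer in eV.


Radius R = 4.6/2 = 2.3 nm = 2.3e-09 m
E = (pi * 1.055e-34)^2 / (2 * 9.109e-31 * (2.3e-09)^2)
E(J) = 1.13985e-20
E = E(J) / 1.602e-19 = 0.0712 eV

0.0712


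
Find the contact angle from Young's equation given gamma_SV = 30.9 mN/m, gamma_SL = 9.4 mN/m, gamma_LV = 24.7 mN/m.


cos(theta) = (gamma_SV - gamma_SL) / gamma_LV
cos(theta) = (30.9 - 9.4) / 24.7
cos(theta) = 0.870445
theta = arccos(0.870445) = 29.49 degrees

29.49


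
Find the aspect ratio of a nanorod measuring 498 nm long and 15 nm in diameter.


Aspect ratio AR = length / diameter
AR = 498 / 15
AR = 33.2

33.2


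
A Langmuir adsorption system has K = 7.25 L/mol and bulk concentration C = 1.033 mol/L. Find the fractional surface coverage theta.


Langmuir isotherm: theta = K*C / (1 + K*C)
K*C = 7.25 * 1.033 = 7.48925
theta = 7.48925 / (1 + 7.48925) = 7.48925 / 8.48925
theta = 0.8822

0.8822


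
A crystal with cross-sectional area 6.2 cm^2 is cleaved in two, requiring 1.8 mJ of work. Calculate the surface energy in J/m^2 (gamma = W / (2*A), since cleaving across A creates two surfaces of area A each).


Convert: A = 6.2 cm^2 = 0.00062 m^2, W = 1.8 mJ = 0.0018 J
Cleaving exposes two faces of area A, so total new surface = 2*A and gamma = W / (2*A)
gamma = 0.0018 / (2 * 0.00062)
gamma = 1.452 J/m^2

1.452


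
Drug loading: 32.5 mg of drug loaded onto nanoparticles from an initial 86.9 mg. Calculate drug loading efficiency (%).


Drug loading efficiency = (drug loaded / drug initial) * 100
DLE = 32.5 / 86.9 * 100
DLE = 0.374 * 100
DLE = 37.4%

37.4
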